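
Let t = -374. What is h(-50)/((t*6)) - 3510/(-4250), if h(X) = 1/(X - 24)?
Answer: 3428593/4151400 ≈ 0.82589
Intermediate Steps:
h(X) = 1/(-24 + X)
h(-50)/((t*6)) - 3510/(-4250) = 1/((-24 - 50)*((-374*6))) - 3510/(-4250) = 1/(-74*(-2244)) - 3510*(-1/4250) = -1/74*(-1/2244) + 351/425 = 1/166056 + 351/425 = 3428593/4151400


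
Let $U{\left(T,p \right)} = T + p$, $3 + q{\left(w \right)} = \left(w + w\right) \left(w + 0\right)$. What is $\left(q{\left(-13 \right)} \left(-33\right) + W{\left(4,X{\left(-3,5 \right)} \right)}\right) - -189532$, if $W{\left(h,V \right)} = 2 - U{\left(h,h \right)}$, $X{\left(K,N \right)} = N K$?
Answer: $178471$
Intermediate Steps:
$q{\left(w \right)} = -3 + 2 w^{2}$ ($q{\left(w \right)} = -3 + \left(w + w\right) \left(w + 0\right) = -3 + 2 w w = -3 + 2 w^{2}$)
$X{\left(K,N \right)} = K N$
$W{\left(h,V \right)} = 2 - 2 h$ ($W{\left(h,V \right)} = 2 - \left(h + h\right) = 2 - 2 h$)
$\left(q{\left(-13 \right)} \left(-33\right) + W{\left(4,X{\left(-3,5 \right)} \right)}\right) - -189532 = \left(\left(-3 + 2 \left(-13\right)^{2}\right) \left(-33\right) + \left(2 - 8\right)\right) - -189532 = \left(\left(-3 + 2 \cdot 169\right) \left(-33\right) + \left(2 - 8\right)\right) + 189532 = \left(\left(-3 + 338\right) \left(-33\right) - 6\right) + 189532 = \left(335 \left(-33\right) - 6\right) + 189532 = \left(-11055 - 6\right) + 189532 = -11061 + 189532 = 178471$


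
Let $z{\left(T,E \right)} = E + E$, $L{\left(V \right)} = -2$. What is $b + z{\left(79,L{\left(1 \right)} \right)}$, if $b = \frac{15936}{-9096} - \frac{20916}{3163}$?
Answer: $- \frac{14822504}{1198777} \approx -12.365$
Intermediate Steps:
$z{\left(T,E \right)} = 2 E$
$b = - \frac{10027396}{1198777}$ ($b = 15936 \left(- \frac{1}{9096}\right) - \frac{20916}{3163} = - \frac{664}{379} - \frac{20916}{3163} = - \frac{10027396}{1198777} \approx -8.3647$)
$b + z{\left(79,L{\left(1 \right)} \right)} = - \frac{10027396}{1198777} + 2 \left(-2\right) = - \frac{10027396}{1198777} - 4 = - \frac{14822504}{1198777}$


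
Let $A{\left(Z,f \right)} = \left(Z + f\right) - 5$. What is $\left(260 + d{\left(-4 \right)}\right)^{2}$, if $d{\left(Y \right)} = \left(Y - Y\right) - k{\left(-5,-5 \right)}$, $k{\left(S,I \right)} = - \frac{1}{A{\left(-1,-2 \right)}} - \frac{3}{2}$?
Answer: $\frac{4372281}{64} \approx 68317.0$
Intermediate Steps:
$A{\left(Z,f \right)} = -5 + Z + f$
$k{\left(S,I \right)} = - \frac{11}{8}$ ($k{\left(S,I \right)} = - \frac{1}{-5 - 1 - 2} - \frac{3}{2} = - \frac{1}{-8} - \frac{3}{2} = \left(-1\right) \left(- \frac{1}{8}\right) - \frac{3}{2} = \frac{1}{8} - \frac{3}{2} = - \frac{11}{8}$)
$d{\left(Y \right)} = \frac{11}{8}$ ($d{\left(Y \right)} = \left(Y - Y\right) - - \frac{11}{8} = 0 + \frac{11}{8} = \frac{11}{8}$)
$\left(260 + d{\left(-4 \right)}\right)^{2} = \left(260 + \frac{11}{8}\right)^{2} = \left(\frac{2091}{8}\right)^{2} = \frac{4372281}{64}$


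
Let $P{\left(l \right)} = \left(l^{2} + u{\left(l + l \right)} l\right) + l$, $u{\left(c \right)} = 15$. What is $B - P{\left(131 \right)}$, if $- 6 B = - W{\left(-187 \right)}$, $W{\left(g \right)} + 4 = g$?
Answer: $- \frac{115733}{6} \approx -19289.0$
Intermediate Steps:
$W{\left(g \right)} = -4 + g$
$B = - \frac{191}{6}$ ($B = - \frac{\left(-1\right) \left(-4 - 187\right)}{6} = - \frac{\left(-1\right) \left(-191\right)}{6} = \left(- \frac{1}{6}\right) 191 = - \frac{191}{6} \approx -31.833$)
$P{\left(l \right)} = l^{2} + 16 l$ ($P{\left(l \right)} = \left(l^{2} + 15 l\right) + l = l^{2} + 16 l$)
$B - P{\left(131 \right)} = - \frac{191}{6} - 131 \left(16 + 131\right) = - \frac{191}{6} - 131 \cdot 147 = - \frac{191}{6} - 19257 = - \frac{115733}{6}$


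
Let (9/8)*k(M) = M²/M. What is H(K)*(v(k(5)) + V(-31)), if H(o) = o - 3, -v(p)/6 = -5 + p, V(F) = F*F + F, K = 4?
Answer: 2800/3 ≈ 933.33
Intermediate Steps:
V(F) = F + F² (V(F) = F² + F = F + F²)
k(M) = 8*M/9 (k(M) = 8*(M²/M)/9 = 8*M/9)
v(p) = 30 - 6*p (v(p) = -6*(-5 + p) = 30 - 6*p)
H(o) = -3 + o
H(K)*(v(k(5)) + V(-31)) = (-3 + 4)*((30 - 16*5/3) - 31*(1 - 31)) = 1*((30 - 6*40/9) - 31*(-30)) = 1*((30 - 80/3) + 930) = 1*(10/3 + 930) = 1*(2800/3) = 2800/3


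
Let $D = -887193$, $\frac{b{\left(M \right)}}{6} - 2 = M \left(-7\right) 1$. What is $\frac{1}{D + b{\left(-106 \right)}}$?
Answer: $- \frac{1}{882729} \approx -1.1329 \cdot 10^{-6}$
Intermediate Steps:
$b{\left(M \right)} = 12 - 42 M$ ($b{\left(M \right)} = 12 + 6 M \left(-7\right) 1 = 12 + 6 - 7 M 1 = 12 + 6 \left(- 7 M\right) = 12 - 42 M$)
$\frac{1}{D + b{\left(-106 \right)}} = \frac{1}{-887193 + \left(12 - -4452\right)} = \frac{1}{-887193 + \left(12 + 4452\right)} = \frac{1}{-887193 + 4464} = \frac{1}{-882729} = - \frac{1}{882729}$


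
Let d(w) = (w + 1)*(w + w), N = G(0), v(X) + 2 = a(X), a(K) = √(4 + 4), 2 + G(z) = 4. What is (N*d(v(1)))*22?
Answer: 880 - 528*√2 ≈ 133.30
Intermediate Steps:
G(z) = 2 (G(z) = -2 + 4 = 2)
a(K) = 2*√2 (a(K) = √8 = 2*√2)
v(X) = -2 + 2*√2
N = 2
d(w) = 2*w*(1 + w) (d(w) = (1 + w)*(2*w) = 2*w*(1 + w))
(N*d(v(1)))*22 = (2*(2*(-2 + 2*√2)*(1 + (-2 + 2*√2))))*22 = (2*(2*(-2 + 2*√2)*(-1 + 2*√2)))*22 = (2*(2*(-1 + 2*√2)*(-2 + 2*√2)))*22 = (4*(-1 + 2*√2)*(-2 + 2*√2))*22 = 88*(-1 + 2*√2)*(-2 + 2*√2)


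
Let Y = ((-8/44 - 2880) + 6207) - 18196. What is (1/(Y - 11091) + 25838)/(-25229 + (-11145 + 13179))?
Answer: -1475670189/1324722118 ≈ -1.1139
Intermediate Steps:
Y = -163561/11 (Y = ((-8*1/44 - 2880) + 6207) - 18196 = ((-2/11 - 2880) + 6207) - 18196 = (-31682/11 + 6207) - 18196 = 36595/11 - 18196 = -163561/11 ≈ -14869.)
(1/(Y - 11091) + 25838)/(-25229 + (-11145 + 13179)) = (1/(-163561/11 - 11091) + 25838)/(-25229 + (-11145 + 13179)) = (1/(-285562/11) + 25838)/(-25229 + 2034) = (-11/285562 + 25838)/(-23195) = (7378350945/285562)*(-1/23195) = -1475670189/1324722118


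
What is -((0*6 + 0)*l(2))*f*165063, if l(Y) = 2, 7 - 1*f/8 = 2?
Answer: 0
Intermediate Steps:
f = 40 (f = 56 - 8*2 = 56 - 16 = 40)
-((0*6 + 0)*l(2))*f*165063 = -((0*6 + 0)*2)*40*165063 = -((0 + 0)*2)*40*165063 = -(0*2)*40*165063 = -0*40*165063 = -0*165063 = -1*0 = 0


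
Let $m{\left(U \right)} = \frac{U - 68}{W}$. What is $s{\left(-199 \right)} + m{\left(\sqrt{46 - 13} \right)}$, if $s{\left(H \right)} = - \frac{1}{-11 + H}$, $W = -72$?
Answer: $\frac{299}{315} - \frac{\sqrt{33}}{72} \approx 0.86942$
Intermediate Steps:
$m{\left(U \right)} = \frac{17}{18} - \frac{U}{72}$ ($m{\left(U \right)} = \frac{U - 68}{-72} = \left(U - 68\right) \left(- \frac{1}{72}\right) = \left(-68 + U\right) \left(- \frac{1}{72}\right) = \frac{17}{18} - \frac{U}{72}$)
$s{\left(-199 \right)} + m{\left(\sqrt{46 - 13} \right)} = - \frac{1}{-11 - 199} + \left(\frac{17}{18} - \frac{\sqrt{46 - 13}}{72}\right) = - \frac{1}{-210} + \left(\frac{17}{18} - \frac{\sqrt{33}}{72}\right) = \left(-1\right) \left(- \frac{1}{210}\right) + \left(\frac{17}{18} - \frac{\sqrt{33}}{72}\right) = \frac{1}{210} + \left(\frac{17}{18} - \frac{\sqrt{33}}{72}\right) = \frac{299}{315} - \frac{\sqrt{33}}{72}$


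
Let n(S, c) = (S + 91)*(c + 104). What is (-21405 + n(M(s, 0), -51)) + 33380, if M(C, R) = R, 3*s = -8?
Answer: 16798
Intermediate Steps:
s = -8/3 (s = (⅓)*(-8) = -8/3 ≈ -2.6667)
n(S, c) = (91 + S)*(104 + c)
(-21405 + n(M(s, 0), -51)) + 33380 = (-21405 + (9464 + 91*(-51) + 104*0 + 0*(-51))) + 33380 = (-21405 + (9464 - 4641 + 0 + 0)) + 33380 = (-21405 + 4823) + 33380 = -16582 + 33380 = 16798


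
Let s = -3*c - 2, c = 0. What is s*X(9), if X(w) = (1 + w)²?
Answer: -200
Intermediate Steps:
s = -2 (s = -3*0 - 2 = 0 - 2 = -2)
s*X(9) = -2*(1 + 9)² = -2*10² = -2*100 = -200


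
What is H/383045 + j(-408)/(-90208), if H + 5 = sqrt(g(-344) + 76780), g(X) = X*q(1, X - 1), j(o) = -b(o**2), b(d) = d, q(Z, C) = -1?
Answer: 398517199/215960771 + 2*sqrt(19281)/383045 ≈ 1.8460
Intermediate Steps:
j(o) = -o**2
g(X) = -X (g(X) = X*(-1) = -X)
H = -5 + 2*sqrt(19281) (H = -5 + sqrt(-1*(-344) + 76780) = -5 + sqrt(344 + 76780) = -5 + sqrt(77124) = -5 + 2*sqrt(19281) ≈ 272.71)
H/383045 + j(-408)/(-90208) = (-5 + 2*sqrt(19281))/383045 - 1*(-408)**2/(-90208) = (-5 + 2*sqrt(19281))*(1/383045) - 1*166464*(-1/90208) = (-1/76609 + 2*sqrt(19281)/383045) - 166464*(-1/90208) = (-1/76609 + 2*sqrt(19281)/383045) + 5202/2819 = 398517199/215960771 + 2*sqrt(19281)/383045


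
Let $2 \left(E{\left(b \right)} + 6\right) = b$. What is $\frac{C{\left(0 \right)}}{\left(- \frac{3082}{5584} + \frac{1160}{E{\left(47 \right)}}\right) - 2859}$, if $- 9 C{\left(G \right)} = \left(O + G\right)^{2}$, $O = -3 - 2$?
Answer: $\frac{97720}{98264871} \approx 0.00099446$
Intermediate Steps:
$E{\left(b \right)} = -6 + \frac{b}{2}$
$O = -5$ ($O = -3 - 2 = -5$)
$C{\left(G \right)} = - \frac{\left(-5 + G\right)^{2}}{9}$
$\frac{C{\left(0 \right)}}{\left(- \frac{3082}{5584} + \frac{1160}{E{\left(47 \right)}}\right) - 2859} = \frac{\left(- \frac{1}{9}\right) \left(-5 + 0\right)^{2}}{\left(- \frac{3082}{5584} + \frac{1160}{-6 + \frac{1}{2} \cdot 47}\right) - 2859} = \frac{\left(- \frac{1}{9}\right) \left(-5\right)^{2}}{\left(\left(-3082\right) \frac{1}{5584} + \frac{1160}{-6 + \frac{47}{2}}\right) - 2859} = \frac{\left(- \frac{1}{9}\right) 25}{\left(- \frac{1541}{2792} + \frac{1160}{\frac{35}{2}}\right) - 2859} = \frac{1}{\left(- \frac{1541}{2792} + 1160 \cdot \frac{2}{35}\right) - 2859} \left(- \frac{25}{9}\right) = \frac{1}{\left(- \frac{1541}{2792} + \frac{464}{7}\right) - 2859} \left(- \frac{25}{9}\right) = \frac{1}{\frac{1284701}{19544} - 2859} \left(- \frac{25}{9}\right) = \frac{1}{- \frac{54591595}{19544}} \left(- \frac{25}{9}\right) = \left(- \frac{19544}{54591595}\right) \left(- \frac{25}{9}\right) = \frac{97720}{98264871}$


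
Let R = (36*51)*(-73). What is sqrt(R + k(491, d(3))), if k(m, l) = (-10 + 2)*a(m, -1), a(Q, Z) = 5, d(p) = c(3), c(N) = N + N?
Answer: 22*I*sqrt(277) ≈ 366.15*I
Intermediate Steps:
c(N) = 2*N
d(p) = 6 (d(p) = 2*3 = 6)
R = -134028 (R = 1836*(-73) = -134028)
k(m, l) = -40 (k(m, l) = (-10 + 2)*5 = -8*5 = -40)
sqrt(R + k(491, d(3))) = sqrt(-134028 - 40) = sqrt(-134068) = 22*I*sqrt(277)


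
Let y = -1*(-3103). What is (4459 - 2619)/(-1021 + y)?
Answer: 920/1041 ≈ 0.88377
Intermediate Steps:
y = 3103
(4459 - 2619)/(-1021 + y) = (4459 - 2619)/(-1021 + 3103) = 1840/2082 = 1840*(1/2082) = 920/1041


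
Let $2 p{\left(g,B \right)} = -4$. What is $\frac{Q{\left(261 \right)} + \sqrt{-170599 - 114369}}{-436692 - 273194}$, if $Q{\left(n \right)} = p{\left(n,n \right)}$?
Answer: $\frac{1}{354943} - \frac{i \sqrt{71242}}{354943} \approx 2.8174 \cdot 10^{-6} - 0.00075199 i$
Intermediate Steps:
$p{\left(g,B \right)} = -2$ ($p{\left(g,B \right)} = \frac{1}{2} \left(-4\right) = -2$)
$Q{\left(n \right)} = -2$
$\frac{Q{\left(261 \right)} + \sqrt{-170599 - 114369}}{-436692 - 273194} = \frac{-2 + \sqrt{-170599 - 114369}}{-436692 - 273194} = \frac{-2 + \sqrt{-284968}}{-709886} = \left(-2 + 2 i \sqrt{71242}\right) \left(- \frac{1}{709886}\right) = \frac{1}{354943} - \frac{i \sqrt{71242}}{354943}$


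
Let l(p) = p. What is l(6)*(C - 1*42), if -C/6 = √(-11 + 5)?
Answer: -252 - 36*I*√6 ≈ -252.0 - 88.182*I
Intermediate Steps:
C = -6*I*√6 (C = -6*√(-11 + 5) = -6*I*√6 ≈ -14.697*I)
l(6)*(C - 1*42) = 6*(-6*I*√6 - 1*42) = 6*(-6*I*√6 - 42) = 6*(-42 - 6*I*√6) = -252 - 36*I*√6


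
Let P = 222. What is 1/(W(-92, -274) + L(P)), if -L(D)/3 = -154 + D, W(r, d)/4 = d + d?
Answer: -1/2396 ≈ -0.00041736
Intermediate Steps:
W(r, d) = 8*d (W(r, d) = 4*(d + d) = 4*(2*d) = 8*d)
L(D) = 462 - 3*D (L(D) = -3*(-154 + D) = 462 - 3*D)
1/(W(-92, -274) + L(P)) = 1/(8*(-274) + (462 - 3*222)) = 1/(-2192 + (462 - 666)) = 1/(-2192 - 204) = 1/(-2396) = -1/2396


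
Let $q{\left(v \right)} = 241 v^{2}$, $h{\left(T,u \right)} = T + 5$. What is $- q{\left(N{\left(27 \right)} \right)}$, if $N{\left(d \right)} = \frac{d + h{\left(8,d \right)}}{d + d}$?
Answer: $- \frac{96400}{729} \approx -132.24$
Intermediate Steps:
$h{\left(T,u \right)} = 5 + T$
$N{\left(d \right)} = \frac{13 + d}{2 d}$ ($N{\left(d \right)} = \frac{d + \left(5 + 8\right)}{d + d} = \frac{d + 13}{2 d} = \left(13 + d\right) \frac{1}{2 d} = \frac{13 + d}{2 d}$)
$- q{\left(N{\left(27 \right)} \right)} = - 241 \left(\frac{13 + 27}{2 \cdot 27}\right)^{2} = - 241 \left(\frac{1}{2} \cdot \frac{1}{27} \cdot 40\right)^{2} = - 241 \left(\frac{20}{27}\right)^{2} = - \frac{241 \cdot 400}{729} = \left(-1\right) \frac{96400}{729} = - \frac{96400}{729}$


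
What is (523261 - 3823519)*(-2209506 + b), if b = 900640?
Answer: 4319595487428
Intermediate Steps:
(523261 - 3823519)*(-2209506 + b) = (523261 - 3823519)*(-2209506 + 900640) = -3300258*(-1308866) = 4319595487428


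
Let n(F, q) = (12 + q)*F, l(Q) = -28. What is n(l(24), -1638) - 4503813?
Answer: -4458285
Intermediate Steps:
n(F, q) = F*(12 + q)
n(l(24), -1638) - 4503813 = -28*(12 - 1638) - 4503813 = -28*(-1626) - 4503813 = 45528 - 4503813 = -4458285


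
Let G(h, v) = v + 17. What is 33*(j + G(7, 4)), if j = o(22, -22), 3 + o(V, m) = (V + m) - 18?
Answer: 0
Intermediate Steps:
G(h, v) = 17 + v
o(V, m) = -21 + V + m (o(V, m) = -3 + ((V + m) - 18) = -3 + (-18 + V + m) = -21 + V + m)
j = -21 (j = -21 + 22 - 22 = -21)
33*(j + G(7, 4)) = 33*(-21 + (17 + 4)) = 33*(-21 + 21) = 33*0 = 0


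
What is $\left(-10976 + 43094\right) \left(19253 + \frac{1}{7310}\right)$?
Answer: $\frac{2260134522429}{3655} \approx 6.1837 \cdot 10^{8}$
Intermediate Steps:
$\left(-10976 + 43094\right) \left(19253 + \frac{1}{7310}\right) = 32118 \left(19253 + \frac{1}{7310}\right) = 32118 \cdot \frac{140739431}{7310} = \frac{2260134522429}{3655}$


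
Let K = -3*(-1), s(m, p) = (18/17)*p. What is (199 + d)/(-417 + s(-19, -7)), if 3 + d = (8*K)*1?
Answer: -748/1443 ≈ -0.51836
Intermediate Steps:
s(m, p) = 18*p/17 (s(m, p) = (18*(1/17))*p = 18*p/17)
K = 3
d = 21 (d = -3 + (8*3)*1 = -3 + 24*1 = -3 + 24 = 21)
(199 + d)/(-417 + s(-19, -7)) = (199 + 21)/(-417 + (18/17)*(-7)) = 220/(-417 - 126/17) = 220/(-7215/17) = 220*(-17/7215) = -748/1443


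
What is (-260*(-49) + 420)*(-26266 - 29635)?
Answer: -735657160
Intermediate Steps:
(-260*(-49) + 420)*(-26266 - 29635) = (12740 + 420)*(-55901) = 13160*(-55901) = -735657160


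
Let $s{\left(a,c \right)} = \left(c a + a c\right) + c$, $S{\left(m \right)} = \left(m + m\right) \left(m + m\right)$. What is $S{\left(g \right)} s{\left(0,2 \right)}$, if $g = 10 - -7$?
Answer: $2312$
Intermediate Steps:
$g = 17$ ($g = 10 + 7 = 17$)
$S{\left(m \right)} = 4 m^{2}$ ($S{\left(m \right)} = 2 m 2 m = 4 m^{2}$)
$s{\left(a,c \right)} = c + 2 a c$ ($s{\left(a,c \right)} = \left(a c + a c\right) + c = 2 a c + c = c + 2 a c$)
$S{\left(g \right)} s{\left(0,2 \right)} = 4 \cdot 17^{2} \cdot 2 \left(1 + 2 \cdot 0\right) = 4 \cdot 289 \cdot 2 \left(1 + 0\right) = 1156 \cdot 2 \cdot 1 = 1156 \cdot 2 = 2312$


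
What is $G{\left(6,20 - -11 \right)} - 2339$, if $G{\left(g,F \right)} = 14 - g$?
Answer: $-2331$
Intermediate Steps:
$G{\left(6,20 - -11 \right)} - 2339 = \left(14 - 6\right) - 2339 = 8 - 2339 = -2331$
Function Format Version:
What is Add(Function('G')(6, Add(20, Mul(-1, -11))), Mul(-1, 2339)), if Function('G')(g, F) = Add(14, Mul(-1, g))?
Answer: -2331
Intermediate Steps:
Add(Function('G')(6, Add(20, Mul(-1, -11))), Mul(-1, 2339)) = Add(Add(14, Mul(-1, 6)), Mul(-1, 2339)) = Add(Add(14, -6), -2339) = Add(8, -2339) = -2331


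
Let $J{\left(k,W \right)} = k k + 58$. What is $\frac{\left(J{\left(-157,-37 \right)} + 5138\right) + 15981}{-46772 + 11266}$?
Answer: $- \frac{22913}{17753} \approx -1.2907$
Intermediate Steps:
$J{\left(k,W \right)} = 58 + k^{2}$ ($J{\left(k,W \right)} = k^{2} + 58 = 58 + k^{2}$)
$\frac{\left(J{\left(-157,-37 \right)} + 5138\right) + 15981}{-46772 + 11266} = \frac{\left(\left(58 + \left(-157\right)^{2}\right) + 5138\right) + 15981}{-46772 + 11266} = \frac{\left(\left(58 + 24649\right) + 5138\right) + 15981}{-35506} = \left(\left(24707 + 5138\right) + 15981\right) \left(- \frac{1}{35506}\right) = \left(29845 + 15981\right) \left(- \frac{1}{35506}\right) = 45826 \left(- \frac{1}{35506}\right) = - \frac{22913}{17753}$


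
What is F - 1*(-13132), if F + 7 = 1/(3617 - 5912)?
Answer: 30121874/2295 ≈ 13125.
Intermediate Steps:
F = -16066/2295 (F = -7 + 1/(3617 - 5912) = -7 + 1/(-2295) = -7 - 1/2295 = -16066/2295 ≈ -7.0004)
F - 1*(-13132) = -16066/2295 - 1*(-13132) = -16066/2295 + 13132 = 30121874/2295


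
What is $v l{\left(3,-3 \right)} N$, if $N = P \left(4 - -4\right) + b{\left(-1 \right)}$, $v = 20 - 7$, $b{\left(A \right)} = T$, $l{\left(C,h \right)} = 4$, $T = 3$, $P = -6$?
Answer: $-2340$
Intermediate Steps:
$b{\left(A \right)} = 3$
$v = 13$
$N = -45$ ($N = - 6 \left(4 - -4\right) + 3 = - 6 \left(4 + 4\right) + 3 = \left(-6\right) 8 + 3 = -48 + 3 = -45$)
$v l{\left(3,-3 \right)} N = 13 \cdot 4 \left(-45\right) = 52 \left(-45\right) = -2340$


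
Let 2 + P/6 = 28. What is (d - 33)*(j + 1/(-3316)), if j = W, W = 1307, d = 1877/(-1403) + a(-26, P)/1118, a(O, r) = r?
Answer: -4470857397325/100025482 ≈ -44697.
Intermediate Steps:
P = 156 (P = -12 + 6*28 = -12 + 168 = 156)
d = -72293/60329 (d = 1877/(-1403) + 156/1118 = 1877*(-1/1403) + 156*(1/1118) = -1877/1403 + 6/43 = -72293/60329 ≈ -1.1983)
j = 1307
(d - 33)*(j + 1/(-3316)) = (-72293/60329 - 33)*(1307 + 1/(-3316)) = -2063150*(1307 - 1/3316)/60329 = -2063150/60329*4334011/3316 = -4470857397325/100025482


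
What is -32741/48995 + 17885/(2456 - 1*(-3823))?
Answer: 95813548/43948515 ≈ 2.1801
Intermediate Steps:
-32741/48995 + 17885/(2456 - 1*(-3823)) = -32741*1/48995 + 17885/(2456 + 3823) = -32741/48995 + 17885/6279 = -32741/48995 + 17885*(1/6279) = -32741/48995 + 2555/897 = 95813548/43948515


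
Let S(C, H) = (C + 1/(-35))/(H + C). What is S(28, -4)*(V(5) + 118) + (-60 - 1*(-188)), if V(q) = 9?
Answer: 231853/840 ≈ 276.02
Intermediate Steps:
S(C, H) = (-1/35 + C)/(C + H) (S(C, H) = (C - 1/35)/(C + H) = (-1/35 + C)/(C + H))
S(28, -4)*(V(5) + 118) + (-60 - 1*(-188)) = ((-1/35 + 28)/(28 - 4))*(9 + 118) + (-60 - 1*(-188)) = ((979/35)/24)*127 + (-60 + 188) = ((1/24)*(979/35))*127 + 128 = (979/840)*127 + 128 = 124333/840 + 128 = 231853/840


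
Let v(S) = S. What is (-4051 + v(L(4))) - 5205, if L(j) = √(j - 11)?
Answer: -9256 + I*√7 ≈ -9256.0 + 2.6458*I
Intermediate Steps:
L(j) = √(-11 + j)
(-4051 + v(L(4))) - 5205 = (-4051 + √(-11 + 4)) - 5205 = (-4051 + √(-7)) - 5205 = (-4051 + I*√7) - 5205 = -9256 + I*√7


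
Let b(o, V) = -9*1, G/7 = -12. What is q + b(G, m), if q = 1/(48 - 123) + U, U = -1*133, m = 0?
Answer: -10651/75 ≈ -142.01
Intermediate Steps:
U = -133
q = -9976/75 (q = 1/(48 - 123) - 133 = 1/(-75) - 133 = -1/75 - 133 = -9976/75 ≈ -133.01)
G = -84 (G = 7*(-12) = -84)
b(o, V) = -9
q + b(G, m) = -9976/75 - 9 = -10651/75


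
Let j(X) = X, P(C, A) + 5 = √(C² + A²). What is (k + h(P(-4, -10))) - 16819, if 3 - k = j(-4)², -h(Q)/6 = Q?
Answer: -16802 - 12*√29 ≈ -16867.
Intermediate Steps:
P(C, A) = -5 + √(A² + C²) (P(C, A) = -5 + √(C² + A²) = -5 + √(A² + C²))
h(Q) = -6*Q
k = -13 (k = 3 - 1*(-4)² = 3 - 1*16 = 3 - 16 = -13)
(k + h(P(-4, -10))) - 16819 = (-13 - 6*(-5 + √((-10)² + (-4)²))) - 16819 = (-13 - 6*(-5 + √(100 + 16))) - 16819 = (-13 - 6*(-5 + √116)) - 16819 = (-13 - 6*(-5 + 2*√29)) - 16819 = (-13 + (30 - 12*√29)) - 16819 = (17 - 12*√29) - 16819 = -16802 - 12*√29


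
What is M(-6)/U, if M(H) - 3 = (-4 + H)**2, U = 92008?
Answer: 103/92008 ≈ 0.0011195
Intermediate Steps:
M(H) = 3 + (-4 + H)**2
M(-6)/U = (3 + (-4 - 6)**2)/92008 = (3 + (-10)**2)*(1/92008) = (3 + 100)*(1/92008) = 103*(1/92008) = 103/92008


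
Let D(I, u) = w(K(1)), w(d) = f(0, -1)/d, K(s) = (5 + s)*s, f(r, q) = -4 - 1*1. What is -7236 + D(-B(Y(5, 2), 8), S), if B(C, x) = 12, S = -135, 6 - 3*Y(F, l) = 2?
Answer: -43421/6 ≈ -7236.8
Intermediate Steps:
f(r, q) = -5 (f(r, q) = -4 - 1 = -5)
Y(F, l) = 4/3 (Y(F, l) = 2 - ⅓*2 = 2 - ⅔ = 4/3)
K(s) = s*(5 + s)
w(d) = -5/d
D(I, u) = -⅚ (D(I, u) = -5/(5 + 1) = -5/(1*6) = -5/6 = -5*⅙ = -⅚)
-7236 + D(-B(Y(5, 2), 8), S) = -7236 - ⅚ = -43421/6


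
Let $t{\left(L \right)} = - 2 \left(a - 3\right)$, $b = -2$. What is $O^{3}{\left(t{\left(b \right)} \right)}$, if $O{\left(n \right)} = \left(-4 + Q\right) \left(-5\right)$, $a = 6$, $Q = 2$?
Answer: $1000$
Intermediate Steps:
$t{\left(L \right)} = -6$ ($t{\left(L \right)} = - 2 \left(6 - 3\right) = \left(-2\right) 3 = -6$)
$O{\left(n \right)} = 10$ ($O{\left(n \right)} = \left(-4 + 2\right) \left(-5\right) = \left(-2\right) \left(-5\right) = 10$)
$O^{3}{\left(t{\left(b \right)} \right)} = 10^{3} = 1000$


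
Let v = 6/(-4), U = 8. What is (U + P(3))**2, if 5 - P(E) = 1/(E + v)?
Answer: 1369/9 ≈ 152.11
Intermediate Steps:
v = -3/2 (v = 6*(-1/4) = -3/2 ≈ -1.5000)
P(E) = 5 - 1/(-3/2 + E) (P(E) = 5 - 1/(E - 3/2) = 5 - 1/(-3/2 + E))
(U + P(3))**2 = (8 + (-17 + 10*3)/(-3 + 2*3))**2 = (8 + (-17 + 30)/(-3 + 6))**2 = (8 + 13/3)**2 = (37/3)**2 = 1369/9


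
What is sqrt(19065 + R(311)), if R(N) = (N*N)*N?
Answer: 4*sqrt(1881206) ≈ 5486.3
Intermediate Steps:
R(N) = N**3 (R(N) = N**2*N = N**3)
sqrt(19065 + R(311)) = sqrt(19065 + 311**3) = sqrt(19065 + 30080231) = sqrt(30099296) = 4*sqrt(1881206)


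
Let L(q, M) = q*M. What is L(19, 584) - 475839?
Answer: -464743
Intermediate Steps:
L(q, M) = M*q
L(19, 584) - 475839 = 584*19 - 475839 = 11096 - 475839 = -464743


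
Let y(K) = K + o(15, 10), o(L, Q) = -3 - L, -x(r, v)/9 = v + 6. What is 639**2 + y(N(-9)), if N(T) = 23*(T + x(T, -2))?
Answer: 407268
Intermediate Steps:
x(r, v) = -54 - 9*v (x(r, v) = -9*(v + 6) = -9*(6 + v) = -54 - 9*v)
N(T) = -828 + 23*T (N(T) = 23*(T + (-54 - 9*(-2))) = 23*(T + (-54 + 18)) = 23*(T - 36) = 23*(-36 + T) = -828 + 23*T)
y(K) = -18 + K (y(K) = K + (-3 - 1*15) = K + (-3 - 15) = K - 18 = -18 + K)
639**2 + y(N(-9)) = 639**2 + (-18 + (-828 + 23*(-9))) = 408321 + (-18 + (-828 - 207)) = 408321 + (-18 - 1035) = 408321 - 1053 = 407268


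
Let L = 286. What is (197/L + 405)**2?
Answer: 13462264729/81796 ≈ 1.6458e+5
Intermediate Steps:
(197/L + 405)**2 = (197/286 + 405)**2 = (116027/286)**2 = 13462264729/81796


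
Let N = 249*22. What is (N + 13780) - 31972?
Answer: -12714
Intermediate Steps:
N = 5478
(N + 13780) - 31972 = (5478 + 13780) - 31972 = 19258 - 31972 = -12714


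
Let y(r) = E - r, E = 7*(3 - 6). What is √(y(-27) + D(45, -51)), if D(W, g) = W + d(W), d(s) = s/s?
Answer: 2*√13 ≈ 7.2111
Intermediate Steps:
d(s) = 1
E = -21 (E = 7*(-3) = -21)
D(W, g) = 1 + W (D(W, g) = W + 1 = 1 + W)
y(r) = -21 - r
√(y(-27) + D(45, -51)) = √((-21 - 1*(-27)) + (1 + 45)) = √((-21 + 27) + 46) = √(6 + 46) = √52 = 2*√13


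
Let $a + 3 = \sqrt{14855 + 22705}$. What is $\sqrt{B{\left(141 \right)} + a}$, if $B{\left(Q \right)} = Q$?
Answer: $\sqrt{138 + 2 \sqrt{9390}} \approx 18.215$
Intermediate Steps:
$a = -3 + 2 \sqrt{9390}$ ($a = -3 + \sqrt{14855 + 22705} = -3 + \sqrt{37560} = -3 + 2 \sqrt{9390} \approx 190.8$)
$\sqrt{B{\left(141 \right)} + a} = \sqrt{141 - \left(3 - 2 \sqrt{9390}\right)} = \sqrt{138 + 2 \sqrt{9390}}$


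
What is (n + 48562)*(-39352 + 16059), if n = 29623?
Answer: -1821163205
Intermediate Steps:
(n + 48562)*(-39352 + 16059) = (29623 + 48562)*(-39352 + 16059) = 78185*(-23293) = -1821163205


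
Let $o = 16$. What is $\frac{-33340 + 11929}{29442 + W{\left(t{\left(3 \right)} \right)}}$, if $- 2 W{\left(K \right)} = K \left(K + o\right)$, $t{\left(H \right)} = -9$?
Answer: $- \frac{14274}{19649} \approx -0.72645$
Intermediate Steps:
$W{\left(K \right)} = - \frac{K \left(16 + K\right)}{2}$ ($W{\left(K \right)} = - \frac{K \left(K + 16\right)}{2} = - \frac{K \left(16 + K\right)}{2}$)
$\frac{-33340 + 11929}{29442 + W{\left(t{\left(3 \right)} \right)}} = \frac{-33340 + 11929}{29442 - - \frac{9 \left(16 - 9\right)}{2}} = - \frac{21411}{29442 - \left(- \frac{9}{2}\right) 7} = - \frac{21411}{29442 + \frac{63}{2}} = - \frac{21411}{\frac{58947}{2}} = \left(-21411\right) \frac{2}{58947} = - \frac{14274}{19649}$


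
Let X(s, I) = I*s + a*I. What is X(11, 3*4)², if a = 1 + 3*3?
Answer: 63504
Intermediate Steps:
a = 10 (a = 1 + 9 = 10)
X(s, I) = 10*I + I*s (X(s, I) = I*s + 10*I = 10*I + I*s)
X(11, 3*4)² = ((3*4)*(10 + 11))² = (12*21)² = 252² = 63504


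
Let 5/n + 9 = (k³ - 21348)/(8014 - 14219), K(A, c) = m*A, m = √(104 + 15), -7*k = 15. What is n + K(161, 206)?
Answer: -10641575/11829096 + 161*√119 ≈ 1755.4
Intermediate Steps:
k = -15/7 (k = -⅐*15 = -15/7 ≈ -2.1429)
m = √119 ≈ 10.909
K(A, c) = A*√119 (K(A, c) = √119*A = A*√119)
n = -10641575/11829096 (n = 5/(-9 + ((-15/7)³ - 21348)/(8014 - 14219)) = 5/(-9 + (-3375/343 - 21348)/(-6205)) = 5/(-9 - 7325739/343*(-1/6205)) = 5/(-9 + 7325739/2128315) = 5/(-11829096/2128315) = 5*(-2128315/11829096) = -10641575/11829096 ≈ -0.89961)
n + K(161, 206) = -10641575/11829096 + 161*√119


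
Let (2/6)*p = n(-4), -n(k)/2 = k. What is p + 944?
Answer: 968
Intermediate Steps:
n(k) = -2*k
p = 24 (p = 3*(-2*(-4)) = 3*8 = 24)
p + 944 = 24 + 944 = 968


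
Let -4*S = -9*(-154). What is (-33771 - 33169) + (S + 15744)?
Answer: -103085/2 ≈ -51543.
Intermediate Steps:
S = -693/2 (S = -(-9)*(-154)/4 = -1/4*1386 = -693/2 ≈ -346.50)
(-33771 - 33169) + (S + 15744) = (-33771 - 33169) + (-693/2 + 15744) = -66940 + 30795/2 = -103085/2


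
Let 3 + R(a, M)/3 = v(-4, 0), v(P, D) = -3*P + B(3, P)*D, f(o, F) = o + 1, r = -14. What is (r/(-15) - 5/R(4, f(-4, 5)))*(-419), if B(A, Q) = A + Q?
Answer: -42319/135 ≈ -313.47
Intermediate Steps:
f(o, F) = 1 + o
v(P, D) = -3*P + D*(3 + P) (v(P, D) = -3*P + (3 + P)*D = -3*P + D*(3 + P))
R(a, M) = 27 (R(a, M) = -9 + 3*(-3*(-4) + 0*(3 - 4)) = -9 + 3*(12 + 0*(-1)) = -9 + 3*(12 + 0) = -9 + 3*12 = -9 + 36 = 27)
(r/(-15) - 5/R(4, f(-4, 5)))*(-419) = (-14/(-15) - 5/27)*(-419) = (-14*(-1/15) - 5*1/27)*(-419) = (14/15 - 5/27)*(-419) = (101/135)*(-419) = -42319/135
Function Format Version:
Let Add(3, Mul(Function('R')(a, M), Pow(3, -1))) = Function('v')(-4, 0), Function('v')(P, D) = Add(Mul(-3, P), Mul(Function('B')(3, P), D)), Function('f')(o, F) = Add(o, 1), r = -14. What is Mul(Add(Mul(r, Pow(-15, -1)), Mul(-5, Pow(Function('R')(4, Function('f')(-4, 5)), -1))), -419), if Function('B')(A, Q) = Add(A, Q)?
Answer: Rational(-42319, 135) ≈ -313.47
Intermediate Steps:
Function('f')(o, F) = Add(1, o)
Function('v')(P, D) = Add(Mul(-3, P), Mul(D, Add(3, P))) (Function('v')(P, D) = Add(Mul(-3, P), Mul(Add(3, P), D)) = Add(Mul(-3, P), Mul(D, Add(3, P))))
Function('R')(a, M) = 27 (Function('R')(a, M) = Add(-9, Mul(3, Add(Mul(-3, -4), Mul(0, Add(3, -4))))) = Add(-9, Mul(3, Add(12, Mul(0, -1)))) = Add(-9, Mul(3, Add(12, 0))) = Add(-9, Mul(3, 12)) = Add(-9, 36) = 27)
Mul(Add(Mul(r, Pow(-15, -1)), Mul(-5, Pow(Function('R')(4, Function('f')(-4, 5)), -1))), -419) = Mul(Add(Mul(-14, Pow(-15, -1)), Mul(-5, Pow(27, -1))), -419) = Mul(Add(Mul(-14, Rational(-1, 15)), Mul(-5, Rational(1, 27))), -419) = Mul(Add(Rational(14, 15), Rational(-5, 27)), -419) = Mul(Rational(101, 135), -419) = Rational(-42319, 135)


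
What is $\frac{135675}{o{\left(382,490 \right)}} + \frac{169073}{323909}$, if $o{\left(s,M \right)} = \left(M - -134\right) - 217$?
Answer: $\frac{1913702882}{5731781} \approx 333.88$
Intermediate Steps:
$o{\left(s,M \right)} = -83 + M$ ($o{\left(s,M \right)} = \left(M + 134\right) - 217 = \left(134 + M\right) - 217 = -83 + M$)
$\frac{135675}{o{\left(382,490 \right)}} + \frac{169073}{323909} = \frac{135675}{-83 + 490} + \frac{169073}{323909} = \frac{135675}{407} + 169073 \cdot \frac{1}{323909} = 135675 \cdot \frac{1}{407} + \frac{7351}{14083} = \frac{135675}{407} + \frac{7351}{14083} = \frac{1913702882}{5731781}$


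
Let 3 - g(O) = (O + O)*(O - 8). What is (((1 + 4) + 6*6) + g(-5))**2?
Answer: 7396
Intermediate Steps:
g(O) = 3 - 2*O*(-8 + O) (g(O) = 3 - (O + O)*(O - 8) = 3 - 2*O*(-8 + O))
(((1 + 4) + 6*6) + g(-5))**2 = (((1 + 4) + 6*6) + (3 - 2*(-5)**2 + 16*(-5)))**2 = ((5 + 36) + (3 - 2*25 - 80))**2 = (41 + (3 - 50 - 80))**2 = (41 - 127)**2 = (-86)**2 = 7396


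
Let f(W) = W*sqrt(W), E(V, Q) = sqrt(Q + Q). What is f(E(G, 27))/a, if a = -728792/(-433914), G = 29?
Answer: 1952613*2**(3/4)*3**(1/4)/364396 ≈ 11.860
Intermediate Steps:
E(V, Q) = sqrt(2)*sqrt(Q) (E(V, Q) = sqrt(2*Q) = sqrt(2)*sqrt(Q))
a = 364396/216957 (a = -728792*(-1/433914) = 364396/216957 ≈ 1.6796)
f(W) = W**(3/2)
f(E(G, 27))/a = (sqrt(2)*sqrt(27))**(3/2)/(364396/216957) = (sqrt(2)*(3*sqrt(3)))**(3/2)*(216957/364396) = (3*sqrt(6))**(3/2)*(216957/364396) = (9*2**(3/4)*3**(1/4))*(216957/364396) = 1952613*2**(3/4)*3**(1/4)/364396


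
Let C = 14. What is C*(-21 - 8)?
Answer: -406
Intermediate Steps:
C*(-21 - 8) = 14*(-21 - 8) = 14*(-29) = -406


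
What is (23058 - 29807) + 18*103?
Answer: -4895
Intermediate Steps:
(23058 - 29807) + 18*103 = -6749 + 1854 = -4895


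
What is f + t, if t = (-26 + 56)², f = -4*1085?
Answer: -3440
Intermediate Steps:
f = -4340
t = 900 (t = 30² = 900)
f + t = -4340 + 900 = -3440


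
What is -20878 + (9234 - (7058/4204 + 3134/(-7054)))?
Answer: -86334904525/7413754 ≈ -11645.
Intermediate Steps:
-20878 + (9234 - (7058/4204 + 3134/(-7054))) = -20878 + (9234 - (7058*(1/4204) + 3134*(-1/7054))) = -20878 + (9234 - (3529/2102 - 1567/3527)) = -20878 + (9234 - 1*9152949/7413754) = -20878 + (9234 - 9152949/7413754) = -20878 + 68449451487/7413754 = -86334904525/7413754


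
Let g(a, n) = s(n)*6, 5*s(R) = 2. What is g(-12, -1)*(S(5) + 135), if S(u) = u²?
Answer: 384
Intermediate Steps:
s(R) = ⅖ (s(R) = (⅕)*2 = ⅖)
g(a, n) = 12/5 (g(a, n) = (⅖)*6 = 12/5)
g(-12, -1)*(S(5) + 135) = 12*(5² + 135)/5 = 12*(25 + 135)/5 = (12/5)*160 = 384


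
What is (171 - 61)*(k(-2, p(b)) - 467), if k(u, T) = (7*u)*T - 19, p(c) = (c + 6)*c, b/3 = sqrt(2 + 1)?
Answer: -95040 - 27720*sqrt(3) ≈ -1.4305e+5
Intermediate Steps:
b = 3*sqrt(3) (b = 3*sqrt(2 + 1) = 3*sqrt(3) ≈ 5.1962)
p(c) = c*(6 + c) (p(c) = (6 + c)*c = c*(6 + c))
k(u, T) = -19 + 7*T*u (k(u, T) = 7*T*u - 19 = -19 + 7*T*u)
(171 - 61)*(k(-2, p(b)) - 467) = (171 - 61)*((-19 + 7*((3*sqrt(3))*(6 + 3*sqrt(3)))*(-2)) - 467) = 110*((-19 + 7*(3*sqrt(3)*(6 + 3*sqrt(3)))*(-2)) - 467) = 110*((-19 - 42*sqrt(3)*(6 + 3*sqrt(3))) - 467) = 110*(-486 - 42*sqrt(3)*(6 + 3*sqrt(3))) = -53460 - 4620*sqrt(3)*(6 + 3*sqrt(3))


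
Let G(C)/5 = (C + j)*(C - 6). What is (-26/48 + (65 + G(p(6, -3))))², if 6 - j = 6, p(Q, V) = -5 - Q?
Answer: 575376169/576 ≈ 9.9892e+5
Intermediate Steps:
j = 0 (j = 6 - 1*6 = 6 - 6 = 0)
G(C) = 5*C*(-6 + C) (G(C) = 5*((C + 0)*(C - 6)) = 5*(C*(-6 + C)) = 5*C*(-6 + C))
(-26/48 + (65 + G(p(6, -3))))² = (-26/48 + (65 + 5*(-5 - 1*6)*(-6 + (-5 - 1*6))))² = (-26*1/48 + (65 + 5*(-5 - 6)*(-6 + (-5 - 6))))² = (-13/24 + (65 + 5*(-11)*(-6 - 11)))² = (-13/24 + (65 + 5*(-11)*(-17)))² = (-13/24 + (65 + 935))² = (-13/24 + 1000)² = (23987/24)² = 575376169/576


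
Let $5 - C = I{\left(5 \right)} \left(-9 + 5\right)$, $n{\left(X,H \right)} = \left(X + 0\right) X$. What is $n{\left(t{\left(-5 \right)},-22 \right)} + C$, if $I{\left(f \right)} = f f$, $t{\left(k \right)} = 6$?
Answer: $141$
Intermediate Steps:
$n{\left(X,H \right)} = X^{2}$ ($n{\left(X,H \right)} = X X = X^{2}$)
$I{\left(f \right)} = f^{2}$
$C = 105$ ($C = 5 - 5^{2} \left(-9 + 5\right) = 5 - 25 \left(-4\right) = 5 - -100 = 5 + 100 = 105$)
$n{\left(t{\left(-5 \right)},-22 \right)} + C = 6^{2} + 105 = 36 + 105 = 141$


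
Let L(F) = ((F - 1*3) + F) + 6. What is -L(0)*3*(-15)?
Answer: 135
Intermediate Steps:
L(F) = 3 + 2*F (L(F) = ((F - 3) + F) + 6 = ((-3 + F) + F) + 6 = (-3 + 2*F) + 6 = 3 + 2*F)
-L(0)*3*(-15) = -(3 + 2*0)*3*(-15) = -(3 + 0)*3*(-15) = -3*3*(-15) = -1*9*(-15) = -9*(-15) = 135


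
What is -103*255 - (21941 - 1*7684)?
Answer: -40522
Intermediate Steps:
-103*255 - (21941 - 1*7684) = -26265 - (21941 - 7684) = -26265 - 1*14257 = -26265 - 14257 = -40522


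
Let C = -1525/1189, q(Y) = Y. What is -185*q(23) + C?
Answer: -5060720/1189 ≈ -4256.3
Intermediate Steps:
C = -1525/1189 (C = -1525*1/1189 = -1525/1189 ≈ -1.2826)
-185*q(23) + C = -185*23 - 1525/1189 = -4255 - 1525/1189 = -5060720/1189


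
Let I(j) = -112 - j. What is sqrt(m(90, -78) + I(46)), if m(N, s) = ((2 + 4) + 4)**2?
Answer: I*sqrt(58) ≈ 7.6158*I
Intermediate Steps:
m(N, s) = 100 (m(N, s) = (6 + 4)**2 = 10**2 = 100)
sqrt(m(90, -78) + I(46)) = sqrt(100 + (-112 - 1*46)) = sqrt(100 + (-112 - 46)) = sqrt(100 - 158) = sqrt(-58) = I*sqrt(58)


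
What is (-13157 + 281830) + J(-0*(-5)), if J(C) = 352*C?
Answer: 268673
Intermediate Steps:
(-13157 + 281830) + J(-0*(-5)) = (-13157 + 281830) + 352*(-0*(-5)) = 268673 + 352*(-23*0) = 268673 + 352*0 = 268673 + 0 = 268673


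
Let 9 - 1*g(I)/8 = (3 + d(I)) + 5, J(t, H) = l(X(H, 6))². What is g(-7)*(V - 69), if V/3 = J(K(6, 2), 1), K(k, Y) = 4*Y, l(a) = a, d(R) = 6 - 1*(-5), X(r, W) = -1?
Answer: 5280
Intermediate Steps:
d(R) = 11 (d(R) = 6 + 5 = 11)
J(t, H) = 1 (J(t, H) = (-1)² = 1)
V = 3 (V = 3*1 = 3)
g(I) = -80 (g(I) = 72 - 8*((3 + 11) + 5) = 72 - 8*(14 + 5) = 72 - 8*19 = 72 - 152 = -80)
g(-7)*(V - 69) = -80*(3 - 69) = -80*(-66) = 5280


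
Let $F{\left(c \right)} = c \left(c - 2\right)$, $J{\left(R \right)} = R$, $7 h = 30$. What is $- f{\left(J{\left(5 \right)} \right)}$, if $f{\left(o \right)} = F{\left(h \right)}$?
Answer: $- \frac{480}{49} \approx -9.7959$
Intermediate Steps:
$h = \frac{30}{7}$ ($h = \frac{1}{7} \cdot 30 = \frac{30}{7} \approx 4.2857$)
$F{\left(c \right)} = c \left(-2 + c\right)$
$f{\left(o \right)} = \frac{480}{49}$ ($f{\left(o \right)} = \frac{30 \left(-2 + \frac{30}{7}\right)}{7} = \frac{30}{7} \cdot \frac{16}{7} = \frac{480}{49}$)
$- f{\left(J{\left(5 \right)} \right)} = \left(-1\right) \frac{480}{49} = - \frac{480}{49}$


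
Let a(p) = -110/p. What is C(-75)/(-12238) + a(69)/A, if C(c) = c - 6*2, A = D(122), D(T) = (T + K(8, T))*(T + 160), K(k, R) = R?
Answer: 3549209/500887836 ≈ 0.0070858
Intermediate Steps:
D(T) = 2*T*(160 + T) (D(T) = (T + T)*(T + 160) = (2*T)*(160 + T) = 2*T*(160 + T))
A = 68808 (A = 2*122*(160 + 122) = 2*122*282 = 68808)
C(c) = -12 + c (C(c) = c - 12 = -12 + c)
C(-75)/(-12238) + a(69)/A = (-12 - 75)/(-12238) - 110/69/68808 = -87*(-1/12238) - 110*1/69*(1/68808) = 3/422 - 110/69*1/68808 = 3/422 - 55/2373876 = 3549209/500887836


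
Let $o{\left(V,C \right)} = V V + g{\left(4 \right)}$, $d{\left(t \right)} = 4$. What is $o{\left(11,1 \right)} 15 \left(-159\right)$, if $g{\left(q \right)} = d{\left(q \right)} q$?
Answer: $-326745$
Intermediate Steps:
$g{\left(q \right)} = 4 q$
$o{\left(V,C \right)} = 16 + V^{2}$ ($o{\left(V,C \right)} = V V + 4 \cdot 4 = V^{2} + 16 = 16 + V^{2}$)
$o{\left(11,1 \right)} 15 \left(-159\right) = \left(16 + 11^{2}\right) 15 \left(-159\right) = \left(16 + 121\right) 15 \left(-159\right) = 137 \cdot 15 \left(-159\right) = 2055 \left(-159\right) = -326745$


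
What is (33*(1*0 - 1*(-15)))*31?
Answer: 15345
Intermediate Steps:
(33*(1*0 - 1*(-15)))*31 = (33*(0 + 15))*31 = (33*15)*31 = 495*31 = 15345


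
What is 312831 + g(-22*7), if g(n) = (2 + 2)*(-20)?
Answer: 312751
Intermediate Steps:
g(n) = -80 (g(n) = 4*(-20) = -80)
312831 + g(-22*7) = 312831 - 80 = 312751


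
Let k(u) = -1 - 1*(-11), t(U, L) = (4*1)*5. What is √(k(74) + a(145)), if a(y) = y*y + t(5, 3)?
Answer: √21055 ≈ 145.10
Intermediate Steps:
t(U, L) = 20 (t(U, L) = 4*5 = 20)
k(u) = 10 (k(u) = -1 + 11 = 10)
a(y) = 20 + y² (a(y) = y*y + 20 = y² + 20 = 20 + y²)
√(k(74) + a(145)) = √(10 + (20 + 145²)) = √(10 + (20 + 21025)) = √(10 + 21045) = √21055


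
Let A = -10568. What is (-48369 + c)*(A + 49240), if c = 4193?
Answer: -1708374272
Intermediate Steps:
(-48369 + c)*(A + 49240) = (-48369 + 4193)*(-10568 + 49240) = -44176*38672 = -1708374272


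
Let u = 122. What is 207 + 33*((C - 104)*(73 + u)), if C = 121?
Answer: 109602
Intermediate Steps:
207 + 33*((C - 104)*(73 + u)) = 207 + 33*((121 - 104)*(73 + 122)) = 207 + 33*(17*195) = 207 + 33*3315 = 207 + 109395 = 109602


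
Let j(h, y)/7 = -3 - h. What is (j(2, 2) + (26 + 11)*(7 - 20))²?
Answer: 266256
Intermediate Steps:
j(h, y) = -21 - 7*h (j(h, y) = 7*(-3 - h) = -21 - 7*h)
(j(2, 2) + (26 + 11)*(7 - 20))² = ((-21 - 7*2) + (26 + 11)*(7 - 20))² = ((-21 - 14) + 37*(-13))² = (-35 - 481)² = (-516)² = 266256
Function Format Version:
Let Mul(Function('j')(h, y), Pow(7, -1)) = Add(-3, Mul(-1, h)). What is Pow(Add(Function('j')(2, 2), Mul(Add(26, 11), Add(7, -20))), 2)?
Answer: 266256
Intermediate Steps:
Function('j')(h, y) = Add(-21, Mul(-7, h)) (Function('j')(h, y) = Mul(7, Add(-3, Mul(-1, h))) = Add(-21, Mul(-7, h)))
Pow(Add(Function('j')(2, 2), Mul(Add(26, 11), Add(7, -20))), 2) = Pow(Add(Add(-21, Mul(-7, 2)), Mul(Add(26, 11), Add(7, -20))), 2) = Pow(Add(Add(-21, -14), Mul(37, -13)), 2) = Pow(Add(-35, -481), 2) = Pow(-516, 2) = 266256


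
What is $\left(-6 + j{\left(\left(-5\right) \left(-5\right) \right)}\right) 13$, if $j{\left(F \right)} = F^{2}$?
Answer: $8047$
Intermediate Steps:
$\left(-6 + j{\left(\left(-5\right) \left(-5\right) \right)}\right) 13 = \left(-6 + \left(\left(-5\right) \left(-5\right)\right)^{2}\right) 13 = \left(-6 + 25^{2}\right) 13 = \left(-6 + 625\right) 13 = 619 \cdot 13 = 8047$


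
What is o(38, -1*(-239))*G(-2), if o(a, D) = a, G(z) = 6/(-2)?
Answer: -114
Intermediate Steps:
G(z) = -3 (G(z) = 6*(-1/2) = -3)
o(38, -1*(-239))*G(-2) = 38*(-3) = -114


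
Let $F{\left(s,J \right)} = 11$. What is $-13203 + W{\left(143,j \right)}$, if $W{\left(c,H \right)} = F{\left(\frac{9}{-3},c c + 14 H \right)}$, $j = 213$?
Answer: $-13192$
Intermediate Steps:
$W{\left(c,H \right)} = 11$
$-13203 + W{\left(143,j \right)} = -13203 + 11 = -13192$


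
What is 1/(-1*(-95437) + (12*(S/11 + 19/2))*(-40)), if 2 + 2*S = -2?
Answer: 11/1000607 ≈ 1.0993e-5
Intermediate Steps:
S = -2 (S = -1 + (½)*(-2) = -1 - 1 = -2)
1/(-1*(-95437) + (12*(S/11 + 19/2))*(-40)) = 1/(-1*(-95437) + (12*(-2/11 + 19/2))*(-40)) = 1/(95437 + (12*(-2*1/11 + 19*(½)))*(-40)) = 1/(95437 + (12*(-2/11 + 19/2))*(-40)) = 1/(95437 + (12*(205/22))*(-40)) = 1/(95437 + (1230/11)*(-40)) = 1/(95437 - 49200/11) = 1/(1000607/11) = 11/1000607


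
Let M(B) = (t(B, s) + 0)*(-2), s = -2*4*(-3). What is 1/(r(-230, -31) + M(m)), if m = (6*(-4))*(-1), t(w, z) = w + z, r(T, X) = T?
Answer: -1/326 ≈ -0.0030675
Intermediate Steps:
s = 24 (s = -8*(-3) = 24)
m = 24 (m = -24*(-1) = 24)
M(B) = -48 - 2*B (M(B) = ((B + 24) + 0)*(-2) = ((24 + B) + 0)*(-2) = (24 + B)*(-2) = -48 - 2*B)
1/(r(-230, -31) + M(m)) = 1/(-230 + (-48 - 2*24)) = 1/(-230 + (-48 - 48)) = 1/(-230 - 96) = 1/(-326) = -1/326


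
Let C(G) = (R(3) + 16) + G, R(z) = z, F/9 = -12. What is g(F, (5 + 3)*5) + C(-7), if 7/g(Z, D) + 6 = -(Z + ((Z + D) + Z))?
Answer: 3343/278 ≈ 12.025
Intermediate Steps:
F = -108 (F = 9*(-12) = -108)
g(Z, D) = 7/(-6 - D - 3*Z) (g(Z, D) = 7/(-6 - (Z + ((Z + D) + Z))) = 7/(-6 - (Z + ((D + Z) + Z))) = 7/(-6 - (Z + (D + 2*Z))) = 7/(-6 - (D + 3*Z)) = 7/(-6 + (-D - 3*Z)) = 7/(-6 - D - 3*Z))
C(G) = 19 + G (C(G) = (3 + 16) + G = 19 + G)
g(F, (5 + 3)*5) + C(-7) = -7/(6 + (5 + 3)*5 + 3*(-108)) + (19 - 7) = -7/(6 + 8*5 - 324) + 12 = -7/(6 + 40 - 324) + 12 = -7/(-278) + 12 = -7*(-1/278) + 12 = 7/278 + 12 = 3343/278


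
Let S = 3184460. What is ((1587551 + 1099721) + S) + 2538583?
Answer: 8410315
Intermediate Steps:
((1587551 + 1099721) + S) + 2538583 = ((1587551 + 1099721) + 3184460) + 2538583 = (2687272 + 3184460) + 2538583 = 5871732 + 2538583 = 8410315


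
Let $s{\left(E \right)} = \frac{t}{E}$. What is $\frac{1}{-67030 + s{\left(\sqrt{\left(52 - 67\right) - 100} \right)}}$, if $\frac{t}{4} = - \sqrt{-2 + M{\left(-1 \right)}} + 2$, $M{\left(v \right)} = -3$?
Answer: $- \frac{115}{7708450 + 20 \sqrt{23} + 8 i \sqrt{115}} \approx -1.4919 \cdot 10^{-5} + 1.6603 \cdot 10^{-10} i$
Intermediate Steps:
$t = 8 - 4 i \sqrt{5}$ ($t = 4 \left(- \sqrt{-2 - 3} + 2\right) = 4 \left(- \sqrt{-5} + 2\right) = 4 \left(- i \sqrt{5} + 2\right) = 4 \left(2 - i \sqrt{5}\right) = 8 - 4 i \sqrt{5} \approx 8.0 - 8.9443 i$)
$s{\left(E \right)} = \frac{8 - 4 i \sqrt{5}}{E}$
$\frac{1}{-67030 + s{\left(\sqrt{\left(52 - 67\right) - 100} \right)}} = \frac{1}{-67030 + \frac{4 \left(2 - i \sqrt{5}\right)}{\sqrt{\left(52 - 67\right) - 100}}} = \frac{1}{-67030 + \frac{4 \left(2 - i \sqrt{5}\right)}{\sqrt{-15 - 100}}} = \frac{1}{-67030 + \frac{4 \left(2 - i \sqrt{5}\right)}{\sqrt{-115}}} = \frac{1}{-67030 + \frac{4 \left(2 - i \sqrt{5}\right)}{i \sqrt{115}}} = \frac{1}{-67030 + 4 \left(- \frac{i \sqrt{115}}{115}\right) \left(2 - i \sqrt{5}\right)} = \frac{1}{-67030 - \frac{4 i \sqrt{115} \left(2 - i \sqrt{5}\right)}{115}}$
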